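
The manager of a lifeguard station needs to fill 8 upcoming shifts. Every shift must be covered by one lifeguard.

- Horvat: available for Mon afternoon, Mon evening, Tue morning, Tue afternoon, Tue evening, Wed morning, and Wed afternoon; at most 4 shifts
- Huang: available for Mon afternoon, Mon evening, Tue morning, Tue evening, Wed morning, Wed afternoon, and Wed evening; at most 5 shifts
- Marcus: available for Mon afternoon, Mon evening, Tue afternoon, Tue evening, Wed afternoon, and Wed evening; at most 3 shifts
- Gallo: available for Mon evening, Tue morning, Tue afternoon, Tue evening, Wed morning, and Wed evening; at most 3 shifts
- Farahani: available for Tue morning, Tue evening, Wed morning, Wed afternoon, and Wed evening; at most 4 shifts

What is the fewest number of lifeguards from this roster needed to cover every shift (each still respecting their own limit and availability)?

8 slots to fill and no one can take more than 5, so at least ⌈8/5⌉ = 2 lifeguards are needed.
Horvat and Huang alone can cover everything: Mon afternoon→Horvat, Mon evening→Horvat, Tue morning→Horvat, Tue afternoon→Horvat, Tue evening→Huang, Wed morning→Huang, Wed afternoon→Huang, Wed evening→Huang.

2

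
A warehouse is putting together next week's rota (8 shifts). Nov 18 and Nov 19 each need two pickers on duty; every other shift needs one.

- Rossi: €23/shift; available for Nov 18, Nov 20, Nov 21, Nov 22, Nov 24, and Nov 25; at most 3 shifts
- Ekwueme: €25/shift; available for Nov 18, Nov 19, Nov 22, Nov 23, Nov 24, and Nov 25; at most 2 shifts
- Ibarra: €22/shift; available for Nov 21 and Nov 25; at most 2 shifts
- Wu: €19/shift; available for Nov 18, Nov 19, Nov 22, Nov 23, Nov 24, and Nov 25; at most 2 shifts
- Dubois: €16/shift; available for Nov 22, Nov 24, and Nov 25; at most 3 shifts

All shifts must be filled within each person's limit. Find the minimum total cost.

€204

Nov 19 can only be covered by Ekwueme and Wu, so that assignment is forced.
Nov 20 can only be covered by Rossi, so that assignment is forced.
Picking the cheapest available picker for each shift independently would cost €198, but that ignores the shift limits.
An optimal schedule: Nov 18→Rossi+Ekwueme, Nov 19→Wu+Ekwueme, Nov 20→Rossi, Nov 21→Ibarra, Nov 22→Dubois, Nov 23→Wu, Nov 24→Dubois, Nov 25→Dubois.
Total: 23 + 25 + 19 + 25 + 23 + 22 + 16 + 19 + 16 + 16 = €204.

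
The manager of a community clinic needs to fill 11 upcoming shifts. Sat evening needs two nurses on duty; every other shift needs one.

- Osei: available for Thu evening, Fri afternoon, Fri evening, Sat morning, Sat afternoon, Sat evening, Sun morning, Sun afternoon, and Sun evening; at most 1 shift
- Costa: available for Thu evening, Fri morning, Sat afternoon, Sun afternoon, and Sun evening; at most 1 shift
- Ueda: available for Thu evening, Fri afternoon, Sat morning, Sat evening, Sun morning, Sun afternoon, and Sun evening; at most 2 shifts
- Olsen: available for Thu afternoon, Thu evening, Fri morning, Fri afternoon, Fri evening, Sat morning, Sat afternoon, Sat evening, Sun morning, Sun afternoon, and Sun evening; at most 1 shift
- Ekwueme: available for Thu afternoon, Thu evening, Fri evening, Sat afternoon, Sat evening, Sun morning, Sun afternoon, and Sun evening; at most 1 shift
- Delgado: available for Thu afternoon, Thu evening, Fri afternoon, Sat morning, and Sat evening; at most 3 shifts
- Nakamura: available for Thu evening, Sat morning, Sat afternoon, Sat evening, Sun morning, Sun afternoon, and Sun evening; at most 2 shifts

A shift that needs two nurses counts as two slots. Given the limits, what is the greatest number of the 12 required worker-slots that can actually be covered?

Total capacity across all nurses is 1+1+2+1+1+3+2 = 11, and 12 slots are needed, so at most 11 can be filled.
An assignment achieving 11: Thu afternoon→Olsen, Thu evening→Delgado, Fri morning→Costa, Fri afternoon→Ueda, Fri evening→Osei, Sat morning→Delgado, Sat afternoon→Ekwueme, Sat evening→Delgado+Nakamura, Sun morning→Ueda, Sun afternoon→Nakamura.
Loads: Osei 1/1, Costa 1/1, Ueda 2/2, Olsen 1/1, Ekwueme 1/1, Delgado 3/3, Nakamura 2/2.

11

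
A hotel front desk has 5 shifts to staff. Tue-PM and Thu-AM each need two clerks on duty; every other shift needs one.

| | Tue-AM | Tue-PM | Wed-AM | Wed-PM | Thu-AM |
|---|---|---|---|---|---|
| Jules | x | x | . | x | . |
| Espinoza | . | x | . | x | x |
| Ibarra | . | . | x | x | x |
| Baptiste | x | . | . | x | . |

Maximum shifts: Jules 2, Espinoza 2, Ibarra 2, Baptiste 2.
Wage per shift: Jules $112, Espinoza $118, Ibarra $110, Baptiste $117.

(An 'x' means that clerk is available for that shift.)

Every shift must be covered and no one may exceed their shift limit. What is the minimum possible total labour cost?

$797

Tue-PM can only be covered by Jules and Espinoza, so that assignment is forced.
Wed-AM can only be covered by Ibarra, so that assignment is forced.
Thu-AM can only be covered by Espinoza and Ibarra, so that assignment is forced.
Picking the cheapest available clerk for each shift independently would cost $790, but that ignores the shift limits.
An optimal schedule: Tue-AM→Jules, Tue-PM→Jules+Espinoza, Wed-AM→Ibarra, Wed-PM→Baptiste, Thu-AM→Espinoza+Ibarra.
Total: 112 + 112 + 118 + 110 + 117 + 118 + 110 = $797.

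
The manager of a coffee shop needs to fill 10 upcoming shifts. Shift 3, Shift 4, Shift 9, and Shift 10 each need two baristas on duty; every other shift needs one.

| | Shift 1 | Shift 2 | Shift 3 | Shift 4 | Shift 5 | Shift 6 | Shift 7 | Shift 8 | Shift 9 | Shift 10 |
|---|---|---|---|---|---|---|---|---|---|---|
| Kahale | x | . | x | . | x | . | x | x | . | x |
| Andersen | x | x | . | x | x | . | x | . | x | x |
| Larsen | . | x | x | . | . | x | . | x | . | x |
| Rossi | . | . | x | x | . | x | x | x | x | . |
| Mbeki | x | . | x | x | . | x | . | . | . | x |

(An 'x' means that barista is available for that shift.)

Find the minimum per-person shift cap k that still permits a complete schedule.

With 5 baristas and 14 worker-slots to fill, someone must work at least ⌈14/5⌉ = 3 shifts, so k ≥ 3.
k = 3 works: Shift 1→Kahale, Shift 2→Andersen, Shift 3→Rossi+Mbeki, Shift 4→Andersen+Rossi, Shift 5→Kahale, Shift 6→Larsen, Shift 7→Kahale, Shift 8→Larsen, Shift 9→Andersen+Rossi, Shift 10→Larsen+Mbeki.
Loads: Kahale 3, Andersen 3, Larsen 3, Rossi 3, Mbeki 2 — all ≤ 3.

3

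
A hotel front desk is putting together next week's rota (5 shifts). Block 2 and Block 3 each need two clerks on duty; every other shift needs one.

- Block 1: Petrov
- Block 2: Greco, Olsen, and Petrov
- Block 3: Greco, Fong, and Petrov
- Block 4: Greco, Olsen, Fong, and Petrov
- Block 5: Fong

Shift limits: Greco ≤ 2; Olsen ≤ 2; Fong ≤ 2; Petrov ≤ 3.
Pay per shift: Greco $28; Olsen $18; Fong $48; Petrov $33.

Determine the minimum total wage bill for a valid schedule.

$206

Block 1 can only be covered by Petrov, so that assignment is forced.
Block 5 can only be covered by Fong, so that assignment is forced.
Picking the cheapest available clerk for each shift independently would cost $206, and that bound is achievable.
An optimal schedule: Block 1→Petrov, Block 2→Olsen+Greco, Block 3→Greco+Petrov, Block 4→Olsen, Block 5→Fong.
Total: 33 + 18 + 28 + 28 + 33 + 18 + 48 = $206.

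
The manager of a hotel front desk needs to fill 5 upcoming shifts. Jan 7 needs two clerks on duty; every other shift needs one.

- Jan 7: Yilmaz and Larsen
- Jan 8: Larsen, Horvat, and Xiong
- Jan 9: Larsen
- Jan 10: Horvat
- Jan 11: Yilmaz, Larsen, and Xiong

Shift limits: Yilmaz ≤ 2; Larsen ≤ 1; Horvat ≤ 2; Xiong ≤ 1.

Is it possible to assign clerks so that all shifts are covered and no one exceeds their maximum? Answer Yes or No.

Total capacity is 6 and 6 slots are needed, so capacity alone doesn't rule it out.
Shifts {Jan 7, Jan 9} need 3 worker-slots in total, but the clerks available for any of those shifts (Yilmaz and Larsen) can supply at most 2 among them. So no valid schedule exists.

No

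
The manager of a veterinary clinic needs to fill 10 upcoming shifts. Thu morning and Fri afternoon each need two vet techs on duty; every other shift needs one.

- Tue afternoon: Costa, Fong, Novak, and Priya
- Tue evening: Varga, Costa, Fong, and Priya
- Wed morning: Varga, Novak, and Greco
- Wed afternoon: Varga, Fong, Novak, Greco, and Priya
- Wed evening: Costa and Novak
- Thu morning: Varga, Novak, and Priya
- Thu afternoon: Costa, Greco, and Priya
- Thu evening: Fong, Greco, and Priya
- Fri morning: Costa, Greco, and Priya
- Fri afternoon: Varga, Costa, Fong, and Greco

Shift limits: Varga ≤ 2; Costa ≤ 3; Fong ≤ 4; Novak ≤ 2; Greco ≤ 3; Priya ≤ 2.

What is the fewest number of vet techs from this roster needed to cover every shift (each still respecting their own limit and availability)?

12 slots to fill and no one can take more than 4, so at least ⌈12/4⌉ = 3 vet techs are needed.
No set of 4 vet techs can cover every shift (each such set leaves at least one shift with no one available or exceeds a cap).
Varga, Costa, Fong, Novak, and Greco alone can cover everything: Tue afternoon→Fong, Tue evening→Varga, Wed morning→Novak, Wed afternoon→Fong, Wed evening→Costa, Thu morning→Varga+Novak, Thu afternoon→Costa, Thu evening→Fong, Fri morning→Costa, Fri afternoon→Fong+Greco.

5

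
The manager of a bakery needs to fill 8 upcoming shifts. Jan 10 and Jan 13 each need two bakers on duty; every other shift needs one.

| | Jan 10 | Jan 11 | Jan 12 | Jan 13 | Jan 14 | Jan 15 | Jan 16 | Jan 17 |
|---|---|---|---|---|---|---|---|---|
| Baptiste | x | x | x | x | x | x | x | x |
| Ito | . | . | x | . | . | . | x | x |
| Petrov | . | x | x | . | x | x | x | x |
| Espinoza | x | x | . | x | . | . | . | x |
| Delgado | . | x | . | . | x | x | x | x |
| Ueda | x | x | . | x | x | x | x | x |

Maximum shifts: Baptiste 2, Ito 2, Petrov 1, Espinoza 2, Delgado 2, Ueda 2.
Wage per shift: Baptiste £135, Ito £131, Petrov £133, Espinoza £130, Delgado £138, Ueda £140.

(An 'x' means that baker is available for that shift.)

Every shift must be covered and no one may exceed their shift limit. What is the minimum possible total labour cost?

£1341

Picking the cheapest available baker for each shift independently would cost £1318, but that ignores the shift limits.
An optimal schedule: Jan 10→Baptiste+Espinoza, Jan 11→Delgado, Jan 12→Baptiste, Jan 13→Espinoza+Ueda, Jan 14→Petrov, Jan 15→Delgado, Jan 16→Ito, Jan 17→Ito.
Total: 135 + 130 + 138 + 135 + 130 + 140 + 133 + 138 + 131 + 131 = £1341.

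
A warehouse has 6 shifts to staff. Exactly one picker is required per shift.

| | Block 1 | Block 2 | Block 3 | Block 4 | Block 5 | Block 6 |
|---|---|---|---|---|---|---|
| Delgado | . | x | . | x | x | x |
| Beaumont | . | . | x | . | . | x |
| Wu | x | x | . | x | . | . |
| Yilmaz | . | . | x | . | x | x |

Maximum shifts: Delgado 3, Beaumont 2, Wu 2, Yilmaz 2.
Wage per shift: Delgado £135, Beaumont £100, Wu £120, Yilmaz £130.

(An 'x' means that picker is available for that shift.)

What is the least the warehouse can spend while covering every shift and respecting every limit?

Block 1 can only be covered by Wu, so that assignment is forced.
Picking the cheapest available picker for each shift independently would cost £690, but that ignores the shift limits.
An optimal schedule: Block 1→Wu, Block 2→Wu, Block 3→Beaumont, Block 4→Delgado, Block 5→Yilmaz, Block 6→Beaumont.
Total: 120 + 120 + 100 + 135 + 130 + 100 = £705.

£705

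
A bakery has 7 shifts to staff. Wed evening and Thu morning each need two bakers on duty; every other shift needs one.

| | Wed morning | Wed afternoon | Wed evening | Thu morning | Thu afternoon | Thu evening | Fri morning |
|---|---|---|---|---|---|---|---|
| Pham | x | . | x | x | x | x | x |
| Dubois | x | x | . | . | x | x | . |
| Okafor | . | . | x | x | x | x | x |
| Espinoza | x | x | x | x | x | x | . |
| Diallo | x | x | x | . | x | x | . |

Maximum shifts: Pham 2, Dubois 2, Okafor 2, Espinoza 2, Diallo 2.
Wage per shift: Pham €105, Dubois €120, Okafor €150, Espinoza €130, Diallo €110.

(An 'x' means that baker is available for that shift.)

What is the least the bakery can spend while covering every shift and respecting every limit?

Picking the cheapest available baker for each shift independently would cost €980, but that ignores the shift limits.
An optimal schedule: Wed morning→Diallo, Wed afternoon→Diallo, Wed evening→Espinoza+Okafor, Thu morning→Pham+Espinoza, Thu afternoon→Dubois, Thu evening→Dubois, Fri morning→Pham.
Total: 110 + 110 + 130 + 150 + 105 + 130 + 120 + 120 + 105 = €1080.

€1080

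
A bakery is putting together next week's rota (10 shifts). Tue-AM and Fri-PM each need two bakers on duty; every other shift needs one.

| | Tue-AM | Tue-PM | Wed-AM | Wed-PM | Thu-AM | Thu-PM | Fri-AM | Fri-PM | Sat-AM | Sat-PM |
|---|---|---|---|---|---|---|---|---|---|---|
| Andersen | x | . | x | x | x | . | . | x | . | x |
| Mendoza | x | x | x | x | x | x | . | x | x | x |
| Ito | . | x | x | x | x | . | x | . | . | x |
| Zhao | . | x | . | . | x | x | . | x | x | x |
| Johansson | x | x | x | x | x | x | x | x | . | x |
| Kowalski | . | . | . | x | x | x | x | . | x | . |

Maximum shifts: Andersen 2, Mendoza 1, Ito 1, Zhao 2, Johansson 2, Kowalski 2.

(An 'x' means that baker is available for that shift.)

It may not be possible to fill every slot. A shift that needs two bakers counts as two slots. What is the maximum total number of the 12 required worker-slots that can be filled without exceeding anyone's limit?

10

Total capacity across all bakers is 2+1+1+2+2+2 = 10, and 12 slots are needed, so at most 10 can be filled.
An assignment achieving 10: Tue-AM→Andersen+Mendoza, Tue-PM→Zhao, Wed-AM→Andersen, Wed-PM→Kowalski, Thu-AM→Kowalski, Thu-PM→Johansson, Fri-AM→Ito, Fri-PM→Johansson, Sat-AM→Zhao.
Loads: Andersen 2/2, Mendoza 1/1, Ito 1/1, Zhao 2/2, Johansson 2/2, Kowalski 2/2.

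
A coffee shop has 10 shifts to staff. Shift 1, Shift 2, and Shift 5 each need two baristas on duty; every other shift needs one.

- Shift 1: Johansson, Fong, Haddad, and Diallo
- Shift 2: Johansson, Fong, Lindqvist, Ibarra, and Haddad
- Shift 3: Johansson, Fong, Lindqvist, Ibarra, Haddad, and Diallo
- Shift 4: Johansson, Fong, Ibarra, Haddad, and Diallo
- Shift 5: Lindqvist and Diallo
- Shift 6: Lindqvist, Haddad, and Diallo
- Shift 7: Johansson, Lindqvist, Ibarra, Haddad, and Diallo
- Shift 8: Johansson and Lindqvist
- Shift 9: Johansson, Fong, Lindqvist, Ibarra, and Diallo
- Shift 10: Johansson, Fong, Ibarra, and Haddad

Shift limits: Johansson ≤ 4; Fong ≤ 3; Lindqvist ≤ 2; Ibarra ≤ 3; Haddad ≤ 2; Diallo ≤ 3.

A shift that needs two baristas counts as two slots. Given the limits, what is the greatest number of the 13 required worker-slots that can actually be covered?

Total capacity across all baristas is 4+3+2+3+2+3 = 17, and 13 slots are needed, so at most 13 can be filled.
An assignment achieving 13: Shift 1→Johansson+Fong, Shift 2→Johansson+Fong, Shift 3→Ibarra, Shift 4→Fong, Shift 5→Lindqvist+Diallo, Shift 6→Lindqvist, Shift 7→Ibarra, Shift 8→Johansson, Shift 9→Ibarra, Shift 10→Johansson.
Loads: Johansson 4/4, Fong 3/3, Lindqvist 2/2, Ibarra 3/3, Haddad 0/2, Diallo 1/3.

13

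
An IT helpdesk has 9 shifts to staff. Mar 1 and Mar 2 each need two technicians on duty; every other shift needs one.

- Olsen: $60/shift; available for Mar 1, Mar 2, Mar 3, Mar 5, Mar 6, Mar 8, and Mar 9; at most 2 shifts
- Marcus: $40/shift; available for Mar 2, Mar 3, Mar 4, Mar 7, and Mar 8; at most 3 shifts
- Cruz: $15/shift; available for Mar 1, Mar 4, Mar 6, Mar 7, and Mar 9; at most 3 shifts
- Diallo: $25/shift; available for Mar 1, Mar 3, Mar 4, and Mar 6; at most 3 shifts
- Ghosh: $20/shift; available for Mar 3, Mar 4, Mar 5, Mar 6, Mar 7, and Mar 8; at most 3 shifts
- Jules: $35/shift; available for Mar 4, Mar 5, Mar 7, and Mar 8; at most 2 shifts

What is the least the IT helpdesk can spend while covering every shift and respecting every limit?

$280

Mar 2 can only be covered by Olsen and Marcus, so that assignment is forced.
Picking the cheapest available technician for each shift independently would cost $260, but that ignores the shift limits.
An optimal schedule: Mar 1→Cruz+Diallo, Mar 2→Marcus+Olsen, Mar 3→Ghosh, Mar 4→Diallo, Mar 5→Ghosh, Mar 6→Diallo, Mar 7→Cruz, Mar 8→Ghosh, Mar 9→Cruz.
Total: 15 + 25 + 40 + 60 + 20 + 25 + 20 + 25 + 15 + 20 + 15 = $280.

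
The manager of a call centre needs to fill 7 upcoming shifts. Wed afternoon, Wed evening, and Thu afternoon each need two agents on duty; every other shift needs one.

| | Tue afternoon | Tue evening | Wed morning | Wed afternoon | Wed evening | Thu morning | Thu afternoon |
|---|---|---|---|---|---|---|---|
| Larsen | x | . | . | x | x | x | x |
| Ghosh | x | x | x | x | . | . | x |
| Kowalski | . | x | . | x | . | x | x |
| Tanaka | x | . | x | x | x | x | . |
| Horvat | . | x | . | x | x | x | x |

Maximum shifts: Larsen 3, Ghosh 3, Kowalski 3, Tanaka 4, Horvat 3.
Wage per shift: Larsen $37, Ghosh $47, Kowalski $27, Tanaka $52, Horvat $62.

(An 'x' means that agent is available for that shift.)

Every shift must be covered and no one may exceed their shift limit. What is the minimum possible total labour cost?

Picking the cheapest available agent for each shift independently would cost $355, but that ignores the shift limits.
An optimal schedule: Tue afternoon→Larsen, Tue evening→Kowalski, Wed morning→Ghosh, Wed afternoon→Larsen+Ghosh, Wed evening→Larsen+Tanaka, Thu morning→Kowalski, Thu afternoon→Kowalski+Ghosh.
Total: 37 + 27 + 47 + 37 + 47 + 37 + 52 + 27 + 27 + 47 = $385.

$385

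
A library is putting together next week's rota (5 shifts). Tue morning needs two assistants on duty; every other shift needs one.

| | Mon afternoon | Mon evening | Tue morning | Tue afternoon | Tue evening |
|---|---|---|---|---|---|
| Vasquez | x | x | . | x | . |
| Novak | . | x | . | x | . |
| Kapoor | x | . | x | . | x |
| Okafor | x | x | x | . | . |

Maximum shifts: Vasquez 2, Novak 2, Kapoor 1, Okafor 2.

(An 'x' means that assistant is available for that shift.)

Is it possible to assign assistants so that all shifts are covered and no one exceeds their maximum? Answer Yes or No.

No

Total capacity is 7 and 6 slots are needed, so capacity alone doesn't rule it out.
Shifts {Tue morning, Tue evening} need 3 worker-slots in total, but the assistants available for any of those shifts (Kapoor and Okafor) can supply at most 2 among them. So no valid schedule exists.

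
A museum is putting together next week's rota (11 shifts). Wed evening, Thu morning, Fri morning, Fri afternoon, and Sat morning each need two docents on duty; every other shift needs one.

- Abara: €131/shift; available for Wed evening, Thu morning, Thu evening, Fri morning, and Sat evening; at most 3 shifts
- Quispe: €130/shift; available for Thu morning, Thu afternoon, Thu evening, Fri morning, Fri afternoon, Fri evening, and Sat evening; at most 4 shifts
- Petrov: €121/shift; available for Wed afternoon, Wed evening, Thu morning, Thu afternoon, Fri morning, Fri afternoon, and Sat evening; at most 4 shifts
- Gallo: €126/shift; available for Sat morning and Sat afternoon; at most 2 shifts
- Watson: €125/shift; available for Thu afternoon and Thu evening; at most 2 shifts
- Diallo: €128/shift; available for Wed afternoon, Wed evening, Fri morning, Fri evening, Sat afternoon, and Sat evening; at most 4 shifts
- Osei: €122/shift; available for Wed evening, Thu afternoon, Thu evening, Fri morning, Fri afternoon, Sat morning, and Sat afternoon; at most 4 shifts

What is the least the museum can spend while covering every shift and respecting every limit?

€1988

Sat morning can only be covered by Gallo and Osei, so that assignment is forced.
Picking the cheapest available docent for each shift independently would cost €1963, but that ignores the shift limits.
An optimal schedule: Wed afternoon→Petrov, Wed evening→Osei+Diallo, Thu morning→Petrov+Quispe, Thu afternoon→Watson, Thu evening→Watson, Fri morning→Osei+Diallo, Fri afternoon→Petrov+Osei, Fri evening→Diallo, Sat morning→Osei+Gallo, Sat afternoon→Gallo, Sat evening→Petrov.
Total: 121 + 122 + 128 + 121 + 130 + 125 + 125 + 122 + 128 + 121 + 122 + 128 + 122 + 126 + 126 + 121 = €1988.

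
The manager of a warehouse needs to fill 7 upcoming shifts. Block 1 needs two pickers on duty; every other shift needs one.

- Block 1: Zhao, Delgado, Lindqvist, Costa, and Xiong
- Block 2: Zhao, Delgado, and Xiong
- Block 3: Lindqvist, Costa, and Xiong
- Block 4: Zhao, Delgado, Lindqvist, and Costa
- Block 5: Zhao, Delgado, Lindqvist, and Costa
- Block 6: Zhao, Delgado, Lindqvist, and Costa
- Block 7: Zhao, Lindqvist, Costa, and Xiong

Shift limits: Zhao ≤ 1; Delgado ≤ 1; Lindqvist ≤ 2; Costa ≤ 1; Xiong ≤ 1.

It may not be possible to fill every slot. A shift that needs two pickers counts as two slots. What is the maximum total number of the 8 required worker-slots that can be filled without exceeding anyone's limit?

Total capacity across all pickers is 1+1+2+1+1 = 6, and 8 slots are needed, so at most 6 can be filled.
An assignment achieving 6: Block 2→Zhao, Block 3→Lindqvist, Block 4→Delgado, Block 5→Lindqvist, Block 6→Costa, Block 7→Xiong.
Loads: Zhao 1/1, Delgado 1/1, Lindqvist 2/2, Costa 1/1, Xiong 1/1.

6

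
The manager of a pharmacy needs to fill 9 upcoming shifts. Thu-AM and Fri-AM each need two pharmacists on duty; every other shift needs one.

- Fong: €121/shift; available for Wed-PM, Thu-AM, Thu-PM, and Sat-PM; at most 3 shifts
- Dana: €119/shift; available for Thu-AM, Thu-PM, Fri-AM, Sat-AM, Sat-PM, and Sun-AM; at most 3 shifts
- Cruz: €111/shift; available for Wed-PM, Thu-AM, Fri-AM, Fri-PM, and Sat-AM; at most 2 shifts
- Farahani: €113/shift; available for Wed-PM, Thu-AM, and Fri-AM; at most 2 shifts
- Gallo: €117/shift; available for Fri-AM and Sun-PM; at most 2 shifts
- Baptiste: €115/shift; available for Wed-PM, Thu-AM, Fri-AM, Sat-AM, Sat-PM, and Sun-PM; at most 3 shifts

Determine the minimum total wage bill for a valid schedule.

€1265

Fri-PM can only be covered by Cruz, so that assignment is forced.
Sun-AM can only be covered by Dana, so that assignment is forced.
Picking the cheapest available pharmacist for each shift independently would cost €1249, but that ignores the shift limits.
An optimal schedule: Wed-PM→Farahani, Thu-AM→Farahani+Baptiste, Thu-PM→Dana, Fri-AM→Baptiste+Gallo, Fri-PM→Cruz, Sat-AM→Cruz, Sat-PM→Baptiste, Sun-AM→Dana, Sun-PM→Gallo.
Total: 113 + 113 + 115 + 119 + 115 + 117 + 111 + 111 + 115 + 119 + 117 = €1265.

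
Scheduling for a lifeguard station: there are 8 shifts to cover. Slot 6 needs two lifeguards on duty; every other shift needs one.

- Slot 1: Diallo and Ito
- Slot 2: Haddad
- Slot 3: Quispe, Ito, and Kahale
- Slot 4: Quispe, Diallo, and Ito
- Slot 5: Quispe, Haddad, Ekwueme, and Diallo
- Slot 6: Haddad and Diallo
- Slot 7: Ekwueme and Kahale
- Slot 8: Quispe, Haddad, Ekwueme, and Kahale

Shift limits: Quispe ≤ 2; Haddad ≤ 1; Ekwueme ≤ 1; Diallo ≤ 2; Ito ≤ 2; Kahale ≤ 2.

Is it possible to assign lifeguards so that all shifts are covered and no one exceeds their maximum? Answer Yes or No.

No

Total capacity is 10 and 9 slots are needed, so capacity alone doesn't rule it out.
Shifts {Slot 2, Slot 6} need 3 worker-slots in total, but the lifeguards available for any of those shifts (Haddad and Diallo) can supply at most 2 among them. So no valid schedule exists.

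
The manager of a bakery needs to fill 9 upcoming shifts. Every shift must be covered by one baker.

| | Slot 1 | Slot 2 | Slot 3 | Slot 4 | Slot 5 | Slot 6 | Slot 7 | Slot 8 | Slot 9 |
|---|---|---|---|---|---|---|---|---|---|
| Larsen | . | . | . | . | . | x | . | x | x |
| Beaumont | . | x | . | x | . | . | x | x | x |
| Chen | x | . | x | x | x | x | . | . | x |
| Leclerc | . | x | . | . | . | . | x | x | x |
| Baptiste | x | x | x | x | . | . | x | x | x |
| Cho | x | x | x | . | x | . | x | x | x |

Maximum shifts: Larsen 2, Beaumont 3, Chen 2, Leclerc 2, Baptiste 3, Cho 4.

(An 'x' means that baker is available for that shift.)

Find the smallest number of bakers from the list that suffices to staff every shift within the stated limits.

9 slots to fill and no one can take more than 4, so at least ⌈9/4⌉ = 3 bakers are needed.
Larsen, Beaumont, and Cho alone can cover everything: Slot 1→Cho, Slot 2→Beaumont, Slot 3→Cho, Slot 4→Beaumont, Slot 5→Cho, Slot 6→Larsen, Slot 7→Beaumont, Slot 8→Larsen, Slot 9→Cho.

3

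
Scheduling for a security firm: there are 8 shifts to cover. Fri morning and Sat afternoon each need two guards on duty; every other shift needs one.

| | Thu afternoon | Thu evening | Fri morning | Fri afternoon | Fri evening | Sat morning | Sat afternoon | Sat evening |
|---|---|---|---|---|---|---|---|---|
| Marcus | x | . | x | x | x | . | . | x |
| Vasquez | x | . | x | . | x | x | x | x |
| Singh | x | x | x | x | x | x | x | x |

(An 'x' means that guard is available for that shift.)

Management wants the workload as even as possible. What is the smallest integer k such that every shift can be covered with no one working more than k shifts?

4

With 3 guards and 10 worker-slots to fill, someone must work at least ⌈10/3⌉ = 4 shifts, so k ≥ 4.
k = 4 works: Thu afternoon→Marcus, Thu evening→Singh, Fri morning→Marcus+Vasquez, Fri afternoon→Marcus, Fri evening→Marcus, Sat morning→Vasquez, Sat afternoon→Vasquez+Singh, Sat evening→Vasquez.
Loads: Marcus 4, Vasquez 4, Singh 2 — all ≤ 4.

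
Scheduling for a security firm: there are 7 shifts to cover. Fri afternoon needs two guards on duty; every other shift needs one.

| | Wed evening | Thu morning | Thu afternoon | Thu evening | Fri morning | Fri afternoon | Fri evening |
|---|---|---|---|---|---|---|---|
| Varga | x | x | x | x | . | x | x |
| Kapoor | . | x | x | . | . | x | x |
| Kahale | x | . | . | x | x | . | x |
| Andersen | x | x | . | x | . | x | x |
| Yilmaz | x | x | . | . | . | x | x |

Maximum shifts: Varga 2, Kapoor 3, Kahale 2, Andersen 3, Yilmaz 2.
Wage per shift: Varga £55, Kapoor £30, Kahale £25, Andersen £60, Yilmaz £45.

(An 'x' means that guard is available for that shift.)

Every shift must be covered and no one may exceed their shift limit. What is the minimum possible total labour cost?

Fri morning can only be covered by Kahale, so that assignment is forced.
Picking the cheapest available guard for each shift independently would cost £235, but that ignores the shift limits.
An optimal schedule: Wed evening→Yilmaz, Thu morning→Kapoor, Thu afternoon→Kapoor, Thu evening→Kahale, Fri morning→Kahale, Fri afternoon→Yilmaz+Varga, Fri evening→Kapoor.
Total: 45 + 30 + 30 + 25 + 25 + 45 + 55 + 30 = £285.

£285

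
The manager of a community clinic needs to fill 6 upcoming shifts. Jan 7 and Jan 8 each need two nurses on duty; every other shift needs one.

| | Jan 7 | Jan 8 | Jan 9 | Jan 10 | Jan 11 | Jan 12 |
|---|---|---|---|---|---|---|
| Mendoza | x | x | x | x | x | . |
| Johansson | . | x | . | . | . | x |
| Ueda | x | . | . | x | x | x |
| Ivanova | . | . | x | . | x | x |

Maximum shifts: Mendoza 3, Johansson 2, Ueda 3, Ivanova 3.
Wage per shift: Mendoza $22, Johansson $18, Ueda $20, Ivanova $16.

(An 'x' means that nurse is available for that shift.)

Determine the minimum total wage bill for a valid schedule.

$150

Jan 7 can only be covered by Mendoza and Ueda, so that assignment is forced.
Jan 8 can only be covered by Mendoza and Johansson, so that assignment is forced.
Picking the cheapest available nurse for each shift independently would cost $150, and that bound is achievable.
An optimal schedule: Jan 7→Ueda+Mendoza, Jan 8→Johansson+Mendoza, Jan 9→Ivanova, Jan 10→Ueda, Jan 11→Ivanova, Jan 12→Ivanova.
Total: 20 + 22 + 18 + 22 + 16 + 20 + 16 + 16 = $150.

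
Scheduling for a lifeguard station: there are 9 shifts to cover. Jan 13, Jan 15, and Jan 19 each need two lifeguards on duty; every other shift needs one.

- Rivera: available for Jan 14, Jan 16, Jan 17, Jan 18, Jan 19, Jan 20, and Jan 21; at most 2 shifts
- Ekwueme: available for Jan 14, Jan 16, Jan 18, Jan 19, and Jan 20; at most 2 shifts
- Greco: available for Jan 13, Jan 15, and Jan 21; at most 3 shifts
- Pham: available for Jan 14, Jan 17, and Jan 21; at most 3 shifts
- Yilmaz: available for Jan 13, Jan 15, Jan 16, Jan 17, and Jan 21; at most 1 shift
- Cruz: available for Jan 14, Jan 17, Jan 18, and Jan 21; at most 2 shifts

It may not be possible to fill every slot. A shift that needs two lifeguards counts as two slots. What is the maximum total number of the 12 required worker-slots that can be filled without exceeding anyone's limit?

Total capacity across all lifeguards is 2+2+3+3+1+2 = 13, and 12 slots are needed, so at most 12 can be filled.
Shifts {Jan 13, Jan 15} need 4 slots but only Greco and Yilmaz are available for them, supplying at most 3 — so at least 1 slot must go unfilled.
An assignment achieving 11: Jan 13→Greco+Yilmaz, Jan 14→Pham, Jan 15→Greco, Jan 16→Ekwueme, Jan 17→Pham, Jan 18→Cruz, Jan 19→Rivera+Ekwueme, Jan 20→Rivera, Jan 21→Greco.
Loads: Rivera 2/2, Ekwueme 2/2, Greco 3/3, Pham 2/3, Yilmaz 1/1, Cruz 1/2.

11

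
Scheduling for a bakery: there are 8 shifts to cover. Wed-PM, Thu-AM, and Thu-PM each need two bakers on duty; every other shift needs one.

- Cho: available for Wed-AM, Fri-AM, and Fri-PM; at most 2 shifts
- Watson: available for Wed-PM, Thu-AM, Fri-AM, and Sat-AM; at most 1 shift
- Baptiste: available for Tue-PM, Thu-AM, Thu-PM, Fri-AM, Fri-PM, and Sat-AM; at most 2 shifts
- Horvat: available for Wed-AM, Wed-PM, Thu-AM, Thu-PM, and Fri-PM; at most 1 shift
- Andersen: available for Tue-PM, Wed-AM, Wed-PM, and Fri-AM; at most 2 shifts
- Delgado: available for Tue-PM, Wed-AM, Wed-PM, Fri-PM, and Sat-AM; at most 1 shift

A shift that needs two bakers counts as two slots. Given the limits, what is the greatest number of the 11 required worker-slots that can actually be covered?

Total capacity across all bakers is 2+1+2+1+2+1 = 9, and 11 slots are needed, so at most 9 can be filled.
An assignment achieving 9: Tue-PM→Baptiste, Wed-AM→Cho, Wed-PM→Andersen, Thu-AM→Watson, Thu-PM→Baptiste+Horvat, Fri-AM→Andersen, Fri-PM→Cho, Sat-AM→Delgado.
Loads: Cho 2/2, Watson 1/1, Baptiste 2/2, Horvat 1/1, Andersen 2/2, Delgado 1/1.

9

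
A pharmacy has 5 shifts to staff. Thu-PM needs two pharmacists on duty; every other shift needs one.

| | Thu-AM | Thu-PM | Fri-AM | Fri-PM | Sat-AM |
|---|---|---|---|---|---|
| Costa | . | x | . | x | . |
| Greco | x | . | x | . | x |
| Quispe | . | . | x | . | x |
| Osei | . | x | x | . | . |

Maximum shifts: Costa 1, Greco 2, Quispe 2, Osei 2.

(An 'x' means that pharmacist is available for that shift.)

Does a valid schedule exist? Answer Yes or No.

Total capacity is 7 and 6 slots are needed, so capacity alone doesn't rule it out.
Shifts {Thu-PM, Fri-PM} need 3 worker-slots in total, but the pharmacists available for any of those shifts (Costa and Osei) can supply at most 2 among them. So no valid schedule exists.

No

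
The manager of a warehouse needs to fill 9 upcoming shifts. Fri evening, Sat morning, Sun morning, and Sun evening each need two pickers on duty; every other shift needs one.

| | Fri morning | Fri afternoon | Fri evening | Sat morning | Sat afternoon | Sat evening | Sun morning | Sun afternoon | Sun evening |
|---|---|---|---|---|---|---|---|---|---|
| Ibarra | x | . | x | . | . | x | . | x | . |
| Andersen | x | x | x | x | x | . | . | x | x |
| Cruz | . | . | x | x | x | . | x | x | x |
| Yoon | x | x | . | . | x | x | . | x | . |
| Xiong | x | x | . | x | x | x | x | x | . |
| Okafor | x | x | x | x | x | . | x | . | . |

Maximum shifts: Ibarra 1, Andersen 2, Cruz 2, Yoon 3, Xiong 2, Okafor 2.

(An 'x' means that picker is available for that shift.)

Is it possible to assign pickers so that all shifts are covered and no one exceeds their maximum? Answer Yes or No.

No

Total capacity is 1+2+2+3+2+2 = 12 but 13 worker-slots are needed — infeasible.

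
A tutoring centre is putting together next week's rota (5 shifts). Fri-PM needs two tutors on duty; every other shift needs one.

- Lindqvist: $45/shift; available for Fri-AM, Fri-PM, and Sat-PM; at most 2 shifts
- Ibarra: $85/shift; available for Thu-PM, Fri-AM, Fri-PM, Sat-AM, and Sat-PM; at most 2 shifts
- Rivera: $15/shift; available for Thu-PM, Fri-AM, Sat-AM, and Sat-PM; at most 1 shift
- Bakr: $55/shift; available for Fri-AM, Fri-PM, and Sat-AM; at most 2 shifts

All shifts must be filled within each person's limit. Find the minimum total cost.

$300

Picking the cheapest available tutor for each shift independently would cost $160, but that ignores the shift limits.
An optimal schedule: Thu-PM→Rivera, Fri-AM→Ibarra, Fri-PM→Lindqvist+Bakr, Sat-AM→Bakr, Sat-PM→Lindqvist.
Total: 15 + 85 + 45 + 55 + 55 + 45 = $300.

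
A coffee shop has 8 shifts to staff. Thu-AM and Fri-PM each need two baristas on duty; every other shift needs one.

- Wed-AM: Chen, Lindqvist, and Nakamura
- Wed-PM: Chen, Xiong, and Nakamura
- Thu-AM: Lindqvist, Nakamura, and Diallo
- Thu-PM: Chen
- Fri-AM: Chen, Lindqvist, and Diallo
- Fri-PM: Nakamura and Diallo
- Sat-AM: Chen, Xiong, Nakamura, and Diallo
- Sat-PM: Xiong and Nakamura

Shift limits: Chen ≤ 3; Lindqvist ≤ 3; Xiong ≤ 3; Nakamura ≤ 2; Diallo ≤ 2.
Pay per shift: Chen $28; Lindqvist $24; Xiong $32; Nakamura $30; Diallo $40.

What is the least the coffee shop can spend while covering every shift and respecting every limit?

$288

Thu-PM can only be covered by Chen, so that assignment is forced.
Fri-PM can only be covered by Nakamura and Diallo, so that assignment is forced.
Picking the cheapest available barista for each shift independently would cost $286, but that ignores the shift limits.
An optimal schedule: Wed-AM→Lindqvist, Wed-PM→Chen, Thu-AM→Lindqvist+Nakamura, Thu-PM→Chen, Fri-AM→Lindqvist, Fri-PM→Nakamura+Diallo, Sat-AM→Chen, Sat-PM→Xiong.
Total: 24 + 28 + 24 + 30 + 28 + 24 + 30 + 40 + 28 + 32 = $288.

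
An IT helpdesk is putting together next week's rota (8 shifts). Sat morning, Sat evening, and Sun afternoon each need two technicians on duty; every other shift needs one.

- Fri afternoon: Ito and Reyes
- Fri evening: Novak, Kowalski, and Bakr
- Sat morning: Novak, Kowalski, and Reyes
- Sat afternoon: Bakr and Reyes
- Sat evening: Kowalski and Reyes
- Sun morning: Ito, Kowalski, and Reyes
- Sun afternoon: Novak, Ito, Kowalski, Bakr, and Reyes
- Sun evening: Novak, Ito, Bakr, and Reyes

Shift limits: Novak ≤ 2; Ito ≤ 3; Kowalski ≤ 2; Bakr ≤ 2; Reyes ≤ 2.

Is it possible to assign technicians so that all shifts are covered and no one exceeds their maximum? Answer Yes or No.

Sat evening can only be covered by Kowalski and Reyes, so that assignment is forced.
One valid schedule: Fri afternoon→Ito, Fri evening→Novak, Sat morning→Novak+Kowalski, Sat afternoon→Bakr, Sat evening→Kowalski+Reyes, Sun morning→Ito, Sun afternoon→Bakr+Reyes, Sun evening→Ito.
Loads: Novak 2/2, Ito 3/3, Kowalski 2/2, Bakr 2/2, Reyes 2/2 — all within limits.

Yes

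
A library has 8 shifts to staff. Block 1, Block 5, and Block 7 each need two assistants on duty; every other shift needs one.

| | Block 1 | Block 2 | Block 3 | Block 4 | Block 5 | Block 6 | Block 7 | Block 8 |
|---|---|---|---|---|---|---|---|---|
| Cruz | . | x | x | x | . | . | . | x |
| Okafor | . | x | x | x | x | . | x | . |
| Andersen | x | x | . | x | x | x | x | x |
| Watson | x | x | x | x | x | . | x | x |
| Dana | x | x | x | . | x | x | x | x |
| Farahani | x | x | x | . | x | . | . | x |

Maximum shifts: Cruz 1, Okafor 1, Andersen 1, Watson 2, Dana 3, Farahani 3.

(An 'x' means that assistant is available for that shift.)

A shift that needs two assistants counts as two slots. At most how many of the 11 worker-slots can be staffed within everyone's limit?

11

Total capacity across all assistants is 1+1+1+2+3+3 = 11, and 11 slots are needed, so at most 11 can be filled.
An assignment achieving 11: Block 1→Watson+Dana, Block 2→Farahani, Block 3→Dana, Block 4→Cruz, Block 5→Dana+Farahani, Block 6→Andersen, Block 7→Okafor+Watson, Block 8→Farahani.
Loads: Cruz 1/1, Okafor 1/1, Andersen 1/1, Watson 2/2, Dana 3/3, Farahani 3/3.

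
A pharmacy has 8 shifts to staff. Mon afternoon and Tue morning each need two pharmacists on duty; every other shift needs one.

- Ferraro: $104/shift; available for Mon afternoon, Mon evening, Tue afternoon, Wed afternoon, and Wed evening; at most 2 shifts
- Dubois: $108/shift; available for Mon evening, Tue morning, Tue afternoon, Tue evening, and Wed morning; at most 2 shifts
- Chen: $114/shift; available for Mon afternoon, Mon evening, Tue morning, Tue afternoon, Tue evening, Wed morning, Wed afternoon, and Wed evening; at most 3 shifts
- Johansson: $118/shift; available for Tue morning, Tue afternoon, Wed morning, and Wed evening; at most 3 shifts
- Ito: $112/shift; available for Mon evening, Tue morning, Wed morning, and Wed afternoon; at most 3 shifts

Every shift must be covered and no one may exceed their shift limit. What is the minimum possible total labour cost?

Mon afternoon can only be covered by Ferraro and Chen, so that assignment is forced.
Picking the cheapest available pharmacist for each shift independently would cost $1070, but that ignores the shift limits.
An optimal schedule: Mon afternoon→Ferraro+Chen, Mon evening→Ito, Tue morning→Ito+Chen, Tue afternoon→Dubois, Tue evening→Dubois, Wed morning→Ito, Wed afternoon→Ferraro, Wed evening→Chen.
Total: 104 + 114 + 112 + 112 + 114 + 108 + 108 + 112 + 104 + 114 = $1102.

$1102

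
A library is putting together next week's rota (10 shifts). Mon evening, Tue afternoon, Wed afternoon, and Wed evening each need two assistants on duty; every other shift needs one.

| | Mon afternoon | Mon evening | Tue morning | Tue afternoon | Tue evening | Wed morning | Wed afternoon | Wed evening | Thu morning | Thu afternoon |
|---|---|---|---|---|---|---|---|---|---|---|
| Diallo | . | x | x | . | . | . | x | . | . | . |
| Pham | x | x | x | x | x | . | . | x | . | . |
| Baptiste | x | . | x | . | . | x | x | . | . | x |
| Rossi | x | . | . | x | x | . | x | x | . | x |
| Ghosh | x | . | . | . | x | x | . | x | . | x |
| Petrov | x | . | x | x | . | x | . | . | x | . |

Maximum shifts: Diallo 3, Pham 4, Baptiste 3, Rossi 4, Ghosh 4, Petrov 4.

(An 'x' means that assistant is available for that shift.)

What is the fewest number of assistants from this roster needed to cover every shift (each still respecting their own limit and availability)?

4

14 slots to fill and no one can take more than 4, so at least ⌈14/4⌉ = 4 assistants are needed.
Diallo, Pham, Rossi, and Petrov alone can cover everything: Mon afternoon→Pham, Mon evening→Diallo+Pham, Tue morning→Diallo, Tue afternoon→Rossi+Petrov, Tue evening→Pham, Wed morning→Petrov, Wed afternoon→Diallo+Rossi, Wed evening→Pham+Rossi, Thu morning→Petrov, Thu afternoon→Rossi.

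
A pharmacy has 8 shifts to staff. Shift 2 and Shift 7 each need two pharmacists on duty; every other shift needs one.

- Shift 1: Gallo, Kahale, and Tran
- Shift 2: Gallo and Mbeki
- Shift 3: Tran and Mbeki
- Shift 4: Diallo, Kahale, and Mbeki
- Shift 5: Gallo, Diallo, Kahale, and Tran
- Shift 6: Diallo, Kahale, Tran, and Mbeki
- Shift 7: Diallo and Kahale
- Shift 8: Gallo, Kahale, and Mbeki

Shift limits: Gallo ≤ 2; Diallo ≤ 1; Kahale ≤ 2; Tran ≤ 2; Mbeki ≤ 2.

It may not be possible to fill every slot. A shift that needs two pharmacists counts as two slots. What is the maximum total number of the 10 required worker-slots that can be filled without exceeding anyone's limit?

9

Total capacity across all pharmacists is 2+1+2+2+2 = 9, and 10 slots are needed, so at most 9 can be filled.
An assignment achieving 9: Shift 1→Gallo, Shift 2→Gallo+Mbeki, Shift 3→Tran, Shift 4→Kahale, Shift 5→Tran, Shift 7→Diallo+Kahale, Shift 8→Mbeki.
Loads: Gallo 2/2, Diallo 1/1, Kahale 2/2, Tran 2/2, Mbeki 2/2.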